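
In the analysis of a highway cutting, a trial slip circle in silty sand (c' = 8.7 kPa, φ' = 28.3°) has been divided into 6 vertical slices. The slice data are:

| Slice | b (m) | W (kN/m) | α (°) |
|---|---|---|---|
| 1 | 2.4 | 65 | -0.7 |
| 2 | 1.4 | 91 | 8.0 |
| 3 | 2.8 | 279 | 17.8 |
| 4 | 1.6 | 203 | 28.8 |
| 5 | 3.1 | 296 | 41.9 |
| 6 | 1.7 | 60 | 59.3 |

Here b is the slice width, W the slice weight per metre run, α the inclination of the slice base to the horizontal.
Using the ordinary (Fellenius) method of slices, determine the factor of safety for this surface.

Ordinary method of slices: FS = Σ[c'·Δl_i + (W_i cosα_i)·tanφ'] / Σ W_i sinα_i, with Δl_i = b_i / cosα_i.
Slice 1: Δl = 2.4/cos(-0.7°) = 2.400 m; N'_1 = 65·cos(-0.7°) = 65.0; c'Δl = 20.88; W sinα = -0.8
Slice 2: Δl = 1.4/cos8.0° = 1.414 m; N'_2 = 91·cos8.0° = 90.1; c'Δl = 12.30; W sinα = 12.7
Slice 3: Δl = 2.8/cos17.8° = 2.941 m; N'_3 = 279·cos17.8° = 265.6; c'Δl = 25.58; W sinα = 85.3
Slice 4: Δl = 1.6/cos28.8° = 1.826 m; N'_4 = 203·cos28.8° = 177.9; c'Δl = 15.88; W sinα = 97.8
Slice 5: Δl = 3.1/cos41.9° = 4.165 m; N'_5 = 296·cos41.9° = 220.3; c'Δl = 36.23; W sinα = 197.7
Slice 6: Δl = 1.7/cos59.3° = 3.330 m; N'_6 = 60·cos59.3° = 30.6; c'Δl = 28.97; W sinα = 51.6
Σc'Δl = 139.9 kN/m; ΣN' = 849.6 kN/m; ΣW sinα = 444.2 kN/m
Resisting = 139.9 + 849.6·tan28.3° = 139.9 + 457.5 = 597.3 kN/m
FS = 597.3 / 444.2 = 1.345

FS = 1.34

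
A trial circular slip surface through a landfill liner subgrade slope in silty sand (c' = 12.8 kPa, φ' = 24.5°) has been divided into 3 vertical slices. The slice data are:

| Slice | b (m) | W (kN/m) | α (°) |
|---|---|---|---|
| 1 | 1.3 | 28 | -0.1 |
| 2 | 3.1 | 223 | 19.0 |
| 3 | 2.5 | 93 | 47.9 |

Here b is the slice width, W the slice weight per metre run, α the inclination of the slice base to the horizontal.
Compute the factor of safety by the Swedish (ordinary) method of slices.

FS = 1.72

Ordinary method of slices: FS = Σ[c'·Δl_i + (W_i cosα_i)·tanφ'] / Σ W_i sinα_i, with Δl_i = b_i / cosα_i.
Slice 1: Δl = 1.3/cos(-0.1°) = 1.300 m; N'_1 = 28·cos(-0.1°) = 28.0; c'Δl = 16.64; W sinα = -0.0
Slice 2: Δl = 3.1/cos19.0° = 3.279 m; N'_2 = 223·cos19.0° = 210.9; c'Δl = 41.97; W sinα = 72.6
Slice 3: Δl = 2.5/cos47.9° = 3.729 m; N'_3 = 93·cos47.9° = 62.3; c'Δl = 47.73; W sinα = 69.0
Σc'Δl = 106.3 kN/m; ΣN' = 301.2 kN/m; ΣW sinα = 141.6 kN/m
Resisting = 106.3 + 301.2·tan24.5° = 106.3 + 137.3 = 243.6 kN/m
FS = 243.6 / 141.6 = 1.721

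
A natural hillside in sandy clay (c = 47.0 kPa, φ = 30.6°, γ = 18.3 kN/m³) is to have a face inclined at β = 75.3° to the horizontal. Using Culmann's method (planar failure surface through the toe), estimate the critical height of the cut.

Culmann's analysis gives the critical failure plane at α_cr = (β + φ)/2 = (75.3 + 30.6)/2 = 53.0°, and the critical height
H_c = (4c/γ) · sinβ cosφ / [1 − cos(β − φ)]
    = (4·47.0/18.3) · sin75.3°·cos30.6° / [1 − cos(44.7°)]
    = 10.273 · 0.9673·0.8607 / [1 − 0.7108]
    = 10.273 · 0.8326 / 0.2892
    = 29.58 m

H_c = 29.58 m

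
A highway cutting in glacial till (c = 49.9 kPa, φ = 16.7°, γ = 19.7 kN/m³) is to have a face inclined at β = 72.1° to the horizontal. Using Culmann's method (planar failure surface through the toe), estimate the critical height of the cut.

Culmann's analysis gives the critical failure plane at α_cr = (β + φ)/2 = (72.1 + 16.7)/2 = 44.4°, and the critical height
H_c = (4c/γ) · sinβ cosφ / [1 − cos(β − φ)]
    = (4·49.9/19.7) · sin72.1°·cos16.7° / [1 − cos(55.4°)]
    = 10.132 · 0.9516·0.9578 / [1 − 0.5678]
    = 10.132 · 0.9115 / 0.4322
    = 21.37 m

H_c = 21.37 m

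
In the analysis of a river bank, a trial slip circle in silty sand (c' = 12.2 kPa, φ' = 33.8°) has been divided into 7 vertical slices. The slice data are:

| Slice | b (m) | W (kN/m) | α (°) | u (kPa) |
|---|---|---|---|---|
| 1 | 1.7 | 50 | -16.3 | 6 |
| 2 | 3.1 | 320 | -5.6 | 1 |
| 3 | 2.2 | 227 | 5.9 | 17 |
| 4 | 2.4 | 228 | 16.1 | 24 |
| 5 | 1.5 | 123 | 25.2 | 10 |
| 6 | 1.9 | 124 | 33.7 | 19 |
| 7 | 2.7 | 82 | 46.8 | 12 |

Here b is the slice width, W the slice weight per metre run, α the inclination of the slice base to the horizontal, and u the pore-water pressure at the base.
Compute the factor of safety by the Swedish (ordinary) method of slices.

Ordinary method of slices: FS = Σ[c'·Δl_i + (W_i cosα_i − u_i·Δl_i)·tanφ'] / Σ W_i sinα_i, with Δl_i = b_i / cosα_i.
Slice 1: Δl = 1.7/cos(-16.3°) = 1.771 m; N'_1 = 50·cos(-16.3°) − 6·1.771 = 37.4; c'Δl = 21.61; W sinα = -14.0
Slice 2: Δl = 3.1/cos(-5.6°) = 3.115 m; N'_2 = 320·cos(-5.6°) − 1·3.115 = 315.4; c'Δl = 38.00; W sinα = -31.2
Slice 3: Δl = 2.2/cos5.9° = 2.212 m; N'_3 = 227·cos5.9° − 17·2.212 = 188.2; c'Δl = 26.98; W sinα = 23.3
Slice 4: Δl = 2.4/cos16.1° = 2.498 m; N'_4 = 228·cos16.1° − 24·2.498 = 159.1; c'Δl = 30.48; W sinα = 63.2
Slice 5: Δl = 1.5/cos25.2° = 1.658 m; N'_5 = 123·cos25.2° − 10·1.658 = 94.7; c'Δl = 20.22; W sinα = 52.4
Slice 6: Δl = 1.9/cos33.7° = 2.284 m; N'_6 = 124·cos33.7° − 19·2.284 = 59.8; c'Δl = 27.86; W sinα = 68.8
Slice 7: Δl = 2.7/cos46.8° = 3.944 m; N'_7 = 82·cos46.8° − 12·3.944 = 8.8; c'Δl = 48.12; W sinα = 59.8
Σc'Δl = 213.3 kN/m; ΣN' = 863.3 kN/m; ΣW sinα = 222.2 kN/m
Resisting = 213.3 + 863.3·tan33.8° = 213.3 + 577.9 = 791.2 kN/m
FS = 791.2 / 222.2 = 3.560

FS = 3.56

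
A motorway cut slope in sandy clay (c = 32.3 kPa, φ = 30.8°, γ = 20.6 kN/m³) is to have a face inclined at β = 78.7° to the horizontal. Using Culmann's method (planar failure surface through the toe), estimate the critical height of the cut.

H_c = 16.03 m

Culmann's analysis gives the critical failure plane at α_cr = (β + φ)/2 = (78.7 + 30.8)/2 = 54.8°, and the critical height
H_c = (4c/γ) · sinβ cosφ / [1 − cos(β − φ)]
    = (4·32.3/20.6) · sin78.7°·cos30.8° / [1 − cos(47.9°)]
    = 6.272 · 0.9806·0.8590 / [1 − 0.6704]
    = 6.272 · 0.8423 / 0.3296
    = 16.03 m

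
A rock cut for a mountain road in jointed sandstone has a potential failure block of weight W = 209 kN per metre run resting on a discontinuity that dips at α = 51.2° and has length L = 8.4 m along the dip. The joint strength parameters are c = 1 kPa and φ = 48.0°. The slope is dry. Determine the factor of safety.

Resolving the block weight along and normal to the plane and applying the Mohr–Coulomb strength on the joint:
N' = W cosα = 209·cos51.2° = 131.0 kN/m
Driving force T = W sinα = 209·sin51.2° = 162.9 kN/m
Resisting force R = c·L + N'·tanφ = 1·8.4 + 131.0·tan48.0° = 8.4 + 145.4 = 153.8 kN/m
FS = R / T = 153.8 / 162.9 = 0.945

FS = 0.94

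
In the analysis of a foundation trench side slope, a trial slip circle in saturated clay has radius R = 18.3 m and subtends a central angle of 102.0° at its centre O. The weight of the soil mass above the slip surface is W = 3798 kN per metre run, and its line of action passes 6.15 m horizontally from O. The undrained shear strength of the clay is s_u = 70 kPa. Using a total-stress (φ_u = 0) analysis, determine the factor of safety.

FS = 1.79

Taking moments about the centre O, the resisting moment is provided by the undrained shear strength acting along the arc:
Arc length L_a = R·θ = 18.3·(102.0°·π/180) = 18.3·1.7802 = 32.58 m
M_R = s_u·L_a·R = 70·32.58·18.3 = 41732.8 kN·m/m
M_D = W·d = 3798·6.15 = 23357.7 kN·m/m
FS = M_R / M_D = 41732.8 / 23357.7 = 1.787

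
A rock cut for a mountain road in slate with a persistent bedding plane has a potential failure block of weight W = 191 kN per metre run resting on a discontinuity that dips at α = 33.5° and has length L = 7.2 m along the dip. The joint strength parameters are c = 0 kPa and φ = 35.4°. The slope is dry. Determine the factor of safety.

FS = 1.07

Resolving the block weight along and normal to the plane and applying the Mohr–Coulomb strength on the joint:
N' = W cosα = 191·cos33.5° = 159.3 kN/m
Driving force T = W sinα = 191·sin33.5° = 105.4 kN/m
Resisting force R = c·L + N'·tanφ = 0·7.2 + 159.3·tan35.4° = 0.0 + 113.2 = 113.2 kN/m
FS = R / T = 113.2 / 105.4 = 1.074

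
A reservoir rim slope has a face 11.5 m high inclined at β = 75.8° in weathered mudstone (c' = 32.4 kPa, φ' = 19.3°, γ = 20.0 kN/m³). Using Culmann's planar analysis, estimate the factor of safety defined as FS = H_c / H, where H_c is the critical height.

FS = 1.15

H_c = (4c'/γ) · sinβ cosφ' / [1 − cos(β − φ')]
    = (4·32.4/20.0) · sin75.8°·cos19.3° / [1 − cos56.5°]
    = 6.480 · 0.9150 / 0.4481 = 13.23 m
FS = H_c / H = 13.23 / 11.5 = 1.151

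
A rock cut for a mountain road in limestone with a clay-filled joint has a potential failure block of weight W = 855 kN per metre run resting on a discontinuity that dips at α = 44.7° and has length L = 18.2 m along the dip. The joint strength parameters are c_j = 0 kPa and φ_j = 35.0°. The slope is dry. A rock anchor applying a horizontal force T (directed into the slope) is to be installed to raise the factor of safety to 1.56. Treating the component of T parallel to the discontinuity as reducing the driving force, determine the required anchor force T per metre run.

Resolving forces along and normal to the sliding plane, with the horizontal anchor force T adding T·sinα to the effective normal force and T·cosα acting up the plane against the driving force:
FS = [c_jL + (W cosα + T sinα) tanφ_j] / [W sinα − T cosα]
Without the anchor: N' = 607.7 kN/m, driving T_d = 601.4 kN/m, resisting R = 0·18.2 + 607.7·tan35.0° = 425.5 kN/m, FS = 0.71.
Setting FS = 1.56 and solving for T:
1.56·(601.4 − T cos44.7°) = 425.5 + T sin44.7°·tan35.0°
T·(sin44.7°·tan35.0° + 1.56·cos44.7°) = 1.56·601.4 − 425.5
T·(0.7034·0.7002 + 1.56·0.7108) = 938.2 − 425.5 = 512.6
T·1.6014 = 512.6
T = 320.1 kN/m

T = 320 kN/m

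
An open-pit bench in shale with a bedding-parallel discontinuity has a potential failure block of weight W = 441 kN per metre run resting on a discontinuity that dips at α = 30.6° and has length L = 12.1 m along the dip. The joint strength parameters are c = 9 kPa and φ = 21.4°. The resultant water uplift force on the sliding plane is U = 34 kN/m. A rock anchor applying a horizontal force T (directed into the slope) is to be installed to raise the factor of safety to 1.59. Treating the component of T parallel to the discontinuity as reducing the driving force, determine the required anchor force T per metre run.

Resolving forces along and normal to the sliding plane, with the horizontal anchor force T adding T·sinα to the effective normal force and T·cosα acting up the plane against the driving force:
FS = [cL + (W cosα − U + T sinα) tanφ] / [W sinα − T cosα]
Without the anchor: N' = 345.6 kN/m, driving T_d = 224.5 kN/m, resisting R = 9·12.1 + 345.6·tan21.4° = 244.3 kN/m, FS = 1.09.
Setting FS = 1.59 and solving for T:
1.59·(224.5 − T cos30.6°) = 244.3 + T sin30.6°·tan21.4°
T·(sin30.6°·tan21.4° + 1.59·cos30.6°) = 1.59·224.5 − 244.3
T·(0.5090·0.3919 + 1.59·0.8607) = 356.9 − 244.3 = 112.6
T·1.5681 = 112.6
T = 71.8 kN/m

T = 72 kN/m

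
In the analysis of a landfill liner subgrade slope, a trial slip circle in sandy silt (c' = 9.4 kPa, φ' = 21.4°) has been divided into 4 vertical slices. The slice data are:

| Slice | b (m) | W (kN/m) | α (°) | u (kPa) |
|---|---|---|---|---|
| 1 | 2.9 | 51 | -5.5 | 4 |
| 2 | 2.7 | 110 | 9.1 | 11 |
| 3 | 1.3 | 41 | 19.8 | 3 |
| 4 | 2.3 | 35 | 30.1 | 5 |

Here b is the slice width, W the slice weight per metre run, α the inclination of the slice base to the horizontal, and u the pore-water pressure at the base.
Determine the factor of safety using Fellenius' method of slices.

Ordinary method of slices: FS = Σ[c'·Δl_i + (W_i cosα_i − u_i·Δl_i)·tanφ'] / Σ W_i sinα_i, with Δl_i = b_i / cosα_i.
Slice 1: Δl = 2.9/cos(-5.5°) = 2.913 m; N'_1 = 51·cos(-5.5°) − 4·2.913 = 39.1; c'Δl = 27.39; W sinα = -4.9
Slice 2: Δl = 2.7/cos9.1° = 2.734 m; N'_2 = 110·cos9.1° − 11·2.734 = 78.5; c'Δl = 25.70; W sinα = 17.4
Slice 3: Δl = 1.3/cos19.8° = 1.382 m; N'_3 = 41·cos19.8° − 3·1.382 = 34.4; c'Δl = 12.99; W sinα = 13.9
Slice 4: Δl = 2.3/cos30.1° = 2.658 m; N'_4 = 35·cos30.1° − 5·2.658 = 17.0; c'Δl = 24.99; W sinα = 17.6
Σc'Δl = 91.1 kN/m; ΣN' = 169.1 kN/m; ΣW sinα = 44.0 kN/m
Resisting = 91.1 + 169.1·tan21.4° = 91.1 + 66.3 = 157.3 kN/m
FS = 157.3 / 44.0 = 3.580

FS = 3.58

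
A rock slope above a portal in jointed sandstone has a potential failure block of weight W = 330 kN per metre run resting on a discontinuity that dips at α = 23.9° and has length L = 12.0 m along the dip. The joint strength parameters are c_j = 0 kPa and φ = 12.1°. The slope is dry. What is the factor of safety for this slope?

Resolving the block weight along and normal to the plane and applying the Mohr–Coulomb strength on the joint:
N' = W cosα = 330·cos23.9° = 301.7 kN/m
Driving force T = W sinα = 330·sin23.9° = 133.7 kN/m
Resisting force R = c_j·L + N'·tanφ = 0·12.0 + 301.7·tan12.1° = 0.0 + 64.7 = 64.7 kN/m
FS = R / T = 64.7 / 133.7 = 0.484

FS = 0.48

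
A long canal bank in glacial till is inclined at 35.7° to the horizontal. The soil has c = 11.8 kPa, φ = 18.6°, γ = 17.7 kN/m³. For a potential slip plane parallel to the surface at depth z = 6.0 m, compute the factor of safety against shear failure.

FS = 0.70

For an infinite slope with a slip plane parallel to the surface (no pore pressure): FS = [c + γz cos²β tanφ] / [γz sinβ cosβ].
γz = 17.7·6.0 = 106.20 kN/m²
Numerator = 11.8 + 106.20·cos²35.7°·tan18.6° = 11.8 + 106.20·0.6595·0.3365 = 35.370 kPa
Denominator = 106.20·sin35.7°·cos35.7° = 106.20·0.5835·0.8121 = 50.327 kPa
FS = 35.370 / 50.327 = 0.703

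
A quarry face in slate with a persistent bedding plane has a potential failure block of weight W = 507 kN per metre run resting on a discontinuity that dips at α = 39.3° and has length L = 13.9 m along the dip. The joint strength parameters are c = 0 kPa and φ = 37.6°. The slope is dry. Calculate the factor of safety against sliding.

Resolving the block weight along and normal to the plane and applying the Mohr–Coulomb strength on the joint:
N' = W cosα = 507·cos39.3° = 392.3 kN/m
Driving force T = W sinα = 507·sin39.3° = 321.1 kN/m
Resisting force R = c·L + N'·tanφ = 0·13.9 + 392.3·tan37.6° = 0.0 + 302.1 = 302.1 kN/m
FS = R / T = 302.1 / 321.1 = 0.941

FS = 0.94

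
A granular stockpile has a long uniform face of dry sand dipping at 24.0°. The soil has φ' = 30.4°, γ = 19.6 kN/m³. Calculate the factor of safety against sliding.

For a dry cohesionless infinite slope the factor of safety is FS = tanφ' / tanβ.
FS = tan30.4° / tan24.0° = 0.5867 / 0.4452 = 1.318

FS = 1.32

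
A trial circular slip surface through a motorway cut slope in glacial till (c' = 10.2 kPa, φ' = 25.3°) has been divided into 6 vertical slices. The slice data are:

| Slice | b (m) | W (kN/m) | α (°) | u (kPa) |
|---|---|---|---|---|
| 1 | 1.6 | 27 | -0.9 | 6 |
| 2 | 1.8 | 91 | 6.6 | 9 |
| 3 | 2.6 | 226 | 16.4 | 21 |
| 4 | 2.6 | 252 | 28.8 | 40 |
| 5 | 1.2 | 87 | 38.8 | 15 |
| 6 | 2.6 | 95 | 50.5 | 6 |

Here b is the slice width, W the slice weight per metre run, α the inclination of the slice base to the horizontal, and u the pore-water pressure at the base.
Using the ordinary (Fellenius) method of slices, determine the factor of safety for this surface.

Ordinary method of slices: FS = Σ[c'·Δl_i + (W_i cosα_i − u_i·Δl_i)·tanφ'] / Σ W_i sinα_i, with Δl_i = b_i / cosα_i.
Slice 1: Δl = 1.6/cos(-0.9°) = 1.600 m; N'_1 = 27·cos(-0.9°) − 6·1.600 = 17.4; c'Δl = 16.32; W sinα = -0.4
Slice 2: Δl = 1.8/cos6.6° = 1.812 m; N'_2 = 91·cos6.6° − 9·1.812 = 74.1; c'Δl = 18.48; W sinα = 10.5
Slice 3: Δl = 2.6/cos16.4° = 2.710 m; N'_3 = 226·cos16.4° − 21·2.710 = 159.9; c'Δl = 27.64; W sinα = 63.8
Slice 4: Δl = 2.6/cos28.8° = 2.967 m; N'_4 = 252·cos28.8° − 40·2.967 = 102.1; c'Δl = 30.26; W sinα = 121.4
Slice 5: Δl = 1.2/cos38.8° = 1.540 m; N'_5 = 87·cos38.8° − 15·1.540 = 44.7; c'Δl = 15.71; W sinα = 54.5
Slice 6: Δl = 2.6/cos50.5° = 4.088 m; N'_6 = 95·cos50.5° − 6·4.088 = 35.9; c'Δl = 41.69; W sinα = 73.3
Σc'Δl = 150.1 kN/m; ΣN' = 434.1 kN/m; ΣW sinα = 323.1 kN/m
Resisting = 150.1 + 434.1·tan25.3° = 150.1 + 205.2 = 355.3 kN/m
FS = 355.3 / 323.1 = 1.100

FS = 1.10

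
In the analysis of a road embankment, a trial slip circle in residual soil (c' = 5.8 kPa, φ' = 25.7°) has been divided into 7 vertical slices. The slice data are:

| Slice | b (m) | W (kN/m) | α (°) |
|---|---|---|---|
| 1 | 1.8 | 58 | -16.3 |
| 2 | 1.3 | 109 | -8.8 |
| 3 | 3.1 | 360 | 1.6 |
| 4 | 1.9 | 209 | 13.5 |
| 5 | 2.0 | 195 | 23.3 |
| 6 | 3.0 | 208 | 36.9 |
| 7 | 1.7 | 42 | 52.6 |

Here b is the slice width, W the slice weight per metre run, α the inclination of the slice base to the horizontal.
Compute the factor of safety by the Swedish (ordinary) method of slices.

FS = 2.40

Ordinary method of slices: FS = Σ[c'·Δl_i + (W_i cosα_i)·tanφ'] / Σ W_i sinα_i, with Δl_i = b_i / cosα_i.
Slice 1: Δl = 1.8/cos(-16.3°) = 1.875 m; N'_1 = 58·cos(-16.3°) = 55.7; c'Δl = 10.88; W sinα = -16.3
Slice 2: Δl = 1.3/cos(-8.8°) = 1.315 m; N'_2 = 109·cos(-8.8°) = 107.7; c'Δl = 7.63; W sinα = -16.7
Slice 3: Δl = 3.1/cos1.6° = 3.101 m; N'_3 = 360·cos1.6° = 359.9; c'Δl = 17.99; W sinα = 10.1
Slice 4: Δl = 1.9/cos13.5° = 1.954 m; N'_4 = 209·cos13.5° = 203.2; c'Δl = 11.33; W sinα = 48.8
Slice 5: Δl = 2.0/cos23.3° = 2.178 m; N'_5 = 195·cos23.3° = 179.1; c'Δl = 12.63; W sinα = 77.1
Slice 6: Δl = 3.0/cos36.9° = 3.751 m; N'_6 = 208·cos36.9° = 166.3; c'Δl = 21.76; W sinα = 124.9
Slice 7: Δl = 1.7/cos52.6° = 2.799 m; N'_7 = 42·cos52.6° = 25.5; c'Δl = 16.23; W sinα = 33.4
Σc'Δl = 98.4 kN/m; ΣN' = 1097.4 kN/m; ΣW sinα = 261.3 kN/m
Resisting = 98.4 + 1097.4·tan25.7° = 98.4 + 528.1 = 626.6 kN/m
FS = 626.6 / 261.3 = 2.398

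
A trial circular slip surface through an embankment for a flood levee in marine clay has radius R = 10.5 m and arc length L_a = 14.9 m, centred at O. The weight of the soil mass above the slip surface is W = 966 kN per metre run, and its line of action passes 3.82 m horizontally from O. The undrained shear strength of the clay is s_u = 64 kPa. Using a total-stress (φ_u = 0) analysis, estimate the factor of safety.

Taking moments about the centre O, the resisting moment is provided by the undrained shear strength acting along the arc:
M_R = s_u·L_a·R = 64·14.90·10.5 = 10012.8 kN·m/m
M_D = W·d = 966·3.82 = 3690.1 kN·m/m
FS = M_R / M_D = 10012.8 / 3690.1 = 2.713

FS = 2.71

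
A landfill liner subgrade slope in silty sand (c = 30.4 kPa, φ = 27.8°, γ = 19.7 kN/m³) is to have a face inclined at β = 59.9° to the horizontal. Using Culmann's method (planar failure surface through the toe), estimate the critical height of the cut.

H_c = 30.90 m

Culmann's analysis gives the critical failure plane at α_cr = (β + φ)/2 = (59.9 + 27.8)/2 = 43.9°, and the critical height
H_c = (4c/γ) · sinβ cosφ / [1 − cos(β − φ)]
    = (4·30.4/19.7) · sin59.9°·cos27.8° / [1 − cos(32.1°)]
    = 6.173 · 0.8652·0.8846 / [1 − 0.8471]
    = 6.173 · 0.7653 / 0.1529
    = 30.90 m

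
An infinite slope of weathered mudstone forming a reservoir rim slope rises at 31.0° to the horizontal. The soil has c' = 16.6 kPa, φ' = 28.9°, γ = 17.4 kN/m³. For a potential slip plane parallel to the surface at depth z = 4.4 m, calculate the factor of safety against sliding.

FS = 1.41

For an infinite slope with a slip plane parallel to the surface (no pore pressure): FS = [c' + γz cos²β tanφ'] / [γz sinβ cosβ].
γz = 17.4·4.4 = 76.56 kN/m²
Numerator = 16.6 + 76.56·cos²31.0°·tan28.9° = 16.6 + 76.56·0.7347·0.5520 = 47.652 kPa
Denominator = 76.56·sin31.0°·cos31.0° = 76.56·0.5150·0.8572 = 33.799 kPa
FS = 47.652 / 33.799 = 1.410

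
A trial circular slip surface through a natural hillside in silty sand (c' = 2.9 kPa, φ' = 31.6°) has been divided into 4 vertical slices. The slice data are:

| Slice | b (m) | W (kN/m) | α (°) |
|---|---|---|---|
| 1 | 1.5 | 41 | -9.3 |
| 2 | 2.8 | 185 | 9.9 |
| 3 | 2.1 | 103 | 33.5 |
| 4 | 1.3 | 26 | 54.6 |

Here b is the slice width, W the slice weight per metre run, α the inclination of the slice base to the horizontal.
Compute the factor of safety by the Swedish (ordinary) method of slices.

Ordinary method of slices: FS = Σ[c'·Δl_i + (W_i cosα_i)·tanφ'] / Σ W_i sinα_i, with Δl_i = b_i / cosα_i.
Slice 1: Δl = 1.5/cos(-9.3°) = 1.520 m; N'_1 = 41·cos(-9.3°) = 40.5; c'Δl = 4.41; W sinα = -6.6
Slice 2: Δl = 2.8/cos9.9° = 2.842 m; N'_2 = 185·cos9.9° = 182.2; c'Δl = 8.24; W sinα = 31.8
Slice 3: Δl = 2.1/cos33.5° = 2.518 m; N'_3 = 103·cos33.5° = 85.9; c'Δl = 7.30; W sinα = 56.8
Slice 4: Δl = 1.3/cos54.6° = 2.244 m; N'_4 = 26·cos54.6° = 15.1; c'Δl = 6.51; W sinα = 21.2
Σc'Δl = 26.5 kN/m; ΣN' = 323.7 kN/m; ΣW sinα = 103.2 kN/m
Resisting = 26.5 + 323.7·tan31.6° = 26.5 + 199.1 = 225.6 kN/m
FS = 225.6 / 103.2 = 2.185

FS = 2.19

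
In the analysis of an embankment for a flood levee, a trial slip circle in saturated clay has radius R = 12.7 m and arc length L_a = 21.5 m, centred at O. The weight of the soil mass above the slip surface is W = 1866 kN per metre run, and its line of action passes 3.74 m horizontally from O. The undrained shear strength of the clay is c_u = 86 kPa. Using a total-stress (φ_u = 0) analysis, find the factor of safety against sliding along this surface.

Taking moments about the centre O, the resisting moment is provided by the undrained shear strength acting along the arc:
M_R = c_u·L_a·R = 86·21.50·12.7 = 23482.3 kN·m/m
M_D = W·d = 1866·3.74 = 6978.8 kN·m/m
FS = M_R / M_D = 23482.3 / 6978.8 = 3.365

FS = 3.36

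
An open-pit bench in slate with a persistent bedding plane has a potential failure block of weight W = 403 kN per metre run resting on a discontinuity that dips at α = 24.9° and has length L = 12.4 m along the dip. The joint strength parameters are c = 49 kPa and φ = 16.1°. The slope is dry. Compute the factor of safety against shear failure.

FS = 4.20

Resolving the block weight along and normal to the plane and applying the Mohr–Coulomb strength on the joint:
N' = W cosα = 403·cos24.9° = 365.5 kN/m
Driving force T = W sinα = 403·sin24.9° = 169.7 kN/m
Resisting force R = c·L + N'·tanφ = 49·12.4 + 365.5·tan16.1° = 607.6 + 105.5 = 713.1 kN/m
FS = R / T = 713.1 / 169.7 = 4.203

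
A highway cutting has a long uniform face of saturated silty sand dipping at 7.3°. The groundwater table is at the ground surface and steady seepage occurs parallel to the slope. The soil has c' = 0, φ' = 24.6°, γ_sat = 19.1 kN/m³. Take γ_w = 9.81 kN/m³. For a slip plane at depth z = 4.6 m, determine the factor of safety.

With seepage parallel to the slope and the water table at the surface, the effective normal stress on the slip plane uses the buoyant unit weight γ' = γ_sat − γ_w while the driving shear stress uses γ_sat:
FS = [c' + γ' z cos²β tanφ'] / [γ_sat z sinβ cosβ]
(For c' = 0 this reduces to FS = (γ'/γ_sat)·tanφ'/tanβ.)
γ' = 19.1 − 9.81 = 9.29 kN/m³
Numerator = 0.0 + 9.29·4.6·cos²7.3°·tan24.6° = 0.0 + 9.29·4.6·0.9839·0.4578 = 19.249 kPa
Denominator = 19.1·4.6·sin7.3°·cos7.3° = 19.1·4.6·0.1271·0.9919 = 11.073 kPa
FS = 19.249 / 11.073 = 1.738

FS = 1.74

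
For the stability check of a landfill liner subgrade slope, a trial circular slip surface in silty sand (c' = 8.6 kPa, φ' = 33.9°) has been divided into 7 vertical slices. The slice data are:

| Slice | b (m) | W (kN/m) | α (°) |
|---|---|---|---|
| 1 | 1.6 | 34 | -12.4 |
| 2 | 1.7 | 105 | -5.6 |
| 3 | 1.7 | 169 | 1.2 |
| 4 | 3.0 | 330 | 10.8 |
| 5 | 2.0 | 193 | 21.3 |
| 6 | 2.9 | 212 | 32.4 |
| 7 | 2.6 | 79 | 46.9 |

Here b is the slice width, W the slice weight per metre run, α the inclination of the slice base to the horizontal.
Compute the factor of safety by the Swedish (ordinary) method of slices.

Ordinary method of slices: FS = Σ[c'·Δl_i + (W_i cosα_i)·tanφ'] / Σ W_i sinα_i, with Δl_i = b_i / cosα_i.
Slice 1: Δl = 1.6/cos(-12.4°) = 1.638 m; N'_1 = 34·cos(-12.4°) = 33.2; c'Δl = 14.09; W sinα = -7.3
Slice 2: Δl = 1.7/cos(-5.6°) = 1.708 m; N'_2 = 105·cos(-5.6°) = 104.5; c'Δl = 14.69; W sinα = -10.2
Slice 3: Δl = 1.7/cos1.2° = 1.700 m; N'_3 = 169·cos1.2° = 169.0; c'Δl = 14.62; W sinα = 3.5
Slice 4: Δl = 3.0/cos10.8° = 3.054 m; N'_4 = 330·cos10.8° = 324.2; c'Δl = 26.27; W sinα = 61.8
Slice 5: Δl = 2.0/cos21.3° = 2.147 m; N'_5 = 193·cos21.3° = 179.8; c'Δl = 18.46; W sinα = 70.1
Slice 6: Δl = 2.9/cos32.4° = 3.435 m; N'_6 = 212·cos32.4° = 179.0; c'Δl = 29.54; W sinα = 113.6
Slice 7: Δl = 2.6/cos46.9° = 3.805 m; N'_7 = 79·cos46.9° = 54.0; c'Δl = 32.72; W sinα = 57.7
Σc'Δl = 150.4 kN/m; ΣN' = 1043.6 kN/m; ΣW sinα = 289.2 kN/m
Resisting = 150.4 + 1043.6·tan33.9° = 150.4 + 701.3 = 851.7 kN/m
FS = 851.7 / 289.2 = 2.945

FS = 2.94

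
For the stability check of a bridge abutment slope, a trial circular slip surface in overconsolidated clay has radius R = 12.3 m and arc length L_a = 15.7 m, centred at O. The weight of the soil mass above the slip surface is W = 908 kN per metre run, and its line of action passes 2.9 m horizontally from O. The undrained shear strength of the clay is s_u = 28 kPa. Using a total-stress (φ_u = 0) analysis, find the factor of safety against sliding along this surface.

Taking moments about the centre O, the resisting moment is provided by the undrained shear strength acting along the arc:
M_R = s_u·L_a·R = 28·15.70·12.3 = 5407.1 kN·m/m
M_D = W·d = 908·2.9 = 2633.2 kN·m/m
FS = M_R / M_D = 5407.1 / 2633.2 = 2.053

FS = 2.05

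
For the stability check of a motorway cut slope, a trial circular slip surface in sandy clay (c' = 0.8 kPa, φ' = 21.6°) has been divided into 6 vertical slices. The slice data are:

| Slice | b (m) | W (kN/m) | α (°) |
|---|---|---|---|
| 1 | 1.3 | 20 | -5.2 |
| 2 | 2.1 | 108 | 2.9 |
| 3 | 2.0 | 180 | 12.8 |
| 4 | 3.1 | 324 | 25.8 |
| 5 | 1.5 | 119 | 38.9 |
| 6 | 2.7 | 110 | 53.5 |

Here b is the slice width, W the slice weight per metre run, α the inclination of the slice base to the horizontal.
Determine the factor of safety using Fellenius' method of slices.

FS = 0.89

Ordinary method of slices: FS = Σ[c'·Δl_i + (W_i cosα_i)·tanφ'] / Σ W_i sinα_i, with Δl_i = b_i / cosα_i.
Slice 1: Δl = 1.3/cos(-5.2°) = 1.305 m; N'_1 = 20·cos(-5.2°) = 19.9; c'Δl = 1.04; W sinα = -1.8
Slice 2: Δl = 2.1/cos2.9° = 2.103 m; N'_2 = 108·cos2.9° = 107.9; c'Δl = 1.68; W sinα = 5.5
Slice 3: Δl = 2.0/cos12.8° = 2.051 m; N'_3 = 180·cos12.8° = 175.5; c'Δl = 1.64; W sinα = 39.9
Slice 4: Δl = 3.1/cos25.8° = 3.443 m; N'_4 = 324·cos25.8° = 291.7; c'Δl = 2.75; W sinα = 141.0
Slice 5: Δl = 1.5/cos38.9° = 1.927 m; N'_5 = 119·cos38.9° = 92.6; c'Δl = 1.54; W sinα = 74.7
Slice 6: Δl = 2.7/cos53.5° = 4.539 m; N'_6 = 110·cos53.5° = 65.4; c'Δl = 3.63; W sinα = 88.4
Σc'Δl = 12.3 kN/m; ΣN' = 753.1 kN/m; ΣW sinα = 347.7 kN/m
Resisting = 12.3 + 753.1·tan21.6° = 12.3 + 298.2 = 310.4 kN/m
FS = 310.4 / 347.7 = 0.893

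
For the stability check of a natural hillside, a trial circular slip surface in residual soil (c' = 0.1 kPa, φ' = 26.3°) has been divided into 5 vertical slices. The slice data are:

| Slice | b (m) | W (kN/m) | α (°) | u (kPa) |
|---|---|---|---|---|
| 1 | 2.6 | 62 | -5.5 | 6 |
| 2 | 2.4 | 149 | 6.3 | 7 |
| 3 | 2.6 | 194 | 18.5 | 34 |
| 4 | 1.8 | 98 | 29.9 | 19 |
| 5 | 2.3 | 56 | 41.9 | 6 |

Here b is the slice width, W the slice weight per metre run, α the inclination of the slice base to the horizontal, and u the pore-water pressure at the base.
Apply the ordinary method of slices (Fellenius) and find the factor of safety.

Ordinary method of slices: FS = Σ[c'·Δl_i + (W_i cosα_i − u_i·Δl_i)·tanφ'] / Σ W_i sinα_i, with Δl_i = b_i / cosα_i.
Slice 1: Δl = 2.6/cos(-5.5°) = 2.612 m; N'_1 = 62·cos(-5.5°) − 6·2.612 = 46.0; c'Δl = 0.26; W sinα = -5.9
Slice 2: Δl = 2.4/cos6.3° = 2.415 m; N'_2 = 149·cos6.3° − 7·2.415 = 131.2; c'Δl = 0.24; W sinα = 16.4
Slice 3: Δl = 2.6/cos18.5° = 2.742 m; N'_3 = 194·cos18.5° − 34·2.742 = 90.8; c'Δl = 0.27; W sinα = 61.6
Slice 4: Δl = 1.8/cos29.9° = 2.076 m; N'_4 = 98·cos29.9° − 19·2.076 = 45.5; c'Δl = 0.21; W sinα = 48.9
Slice 5: Δl = 2.3/cos41.9° = 3.090 m; N'_5 = 56·cos41.9° − 6·3.090 = 23.1; c'Δl = 0.31; W sinα = 37.4
Σc'Δl = 1.3 kN/m; ΣN' = 336.6 kN/m; ΣW sinα = 158.2 kN/m
Resisting = 1.3 + 336.6·tan26.3° = 1.3 + 166.4 = 167.7 kN/m
FS = 167.7 / 158.2 = 1.060

FS = 1.06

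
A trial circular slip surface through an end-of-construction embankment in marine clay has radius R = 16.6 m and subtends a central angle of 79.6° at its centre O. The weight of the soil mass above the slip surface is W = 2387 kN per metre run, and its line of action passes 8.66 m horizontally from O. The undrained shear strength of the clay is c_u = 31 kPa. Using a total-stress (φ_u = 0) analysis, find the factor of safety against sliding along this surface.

FS = 0.57

Taking moments about the centre O, the resisting moment is provided by the undrained shear strength acting along the arc:
Arc length L_a = R·θ = 16.6·(79.6°·π/180) = 16.6·1.3893 = 23.06 m
M_R = c_u·L_a·R = 31·23.06·16.6 = 11867.7 kN·m/m
M_D = W·d = 2387·8.66 = 20671.4 kN·m/m
FS = M_R / M_D = 11867.7 / 20671.4 = 0.574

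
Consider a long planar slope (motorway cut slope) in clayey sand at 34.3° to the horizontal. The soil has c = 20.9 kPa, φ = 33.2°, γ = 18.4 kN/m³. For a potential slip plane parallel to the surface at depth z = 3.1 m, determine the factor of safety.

For an infinite slope with a slip plane parallel to the surface (no pore pressure): FS = [c + γz cos²β tanφ] / [γz sinβ cosβ].
γz = 18.4·3.1 = 57.04 kN/m²
Numerator = 20.9 + 57.04·cos²34.3°·tan33.2° = 20.9 + 57.04·0.6824·0.6544 = 46.373 kPa
Denominator = 57.04·sin34.3°·cos34.3° = 57.04·0.5635·0.8261 = 26.554 kPa
FS = 46.373 / 26.554 = 1.746

FS = 1.75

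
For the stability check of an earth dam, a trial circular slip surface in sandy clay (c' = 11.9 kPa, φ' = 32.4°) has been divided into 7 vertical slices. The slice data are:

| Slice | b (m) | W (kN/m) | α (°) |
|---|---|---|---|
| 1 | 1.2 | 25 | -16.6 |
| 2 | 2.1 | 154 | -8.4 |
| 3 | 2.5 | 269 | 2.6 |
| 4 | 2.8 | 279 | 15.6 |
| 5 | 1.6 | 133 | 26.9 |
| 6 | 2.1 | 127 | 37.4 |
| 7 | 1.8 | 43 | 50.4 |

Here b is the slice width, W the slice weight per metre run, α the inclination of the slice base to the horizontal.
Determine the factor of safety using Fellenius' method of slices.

Ordinary method of slices: FS = Σ[c'·Δl_i + (W_i cosα_i)·tanφ'] / Σ W_i sinα_i, with Δl_i = b_i / cosα_i.
Slice 1: Δl = 1.2/cos(-16.6°) = 1.252 m; N'_1 = 25·cos(-16.6°) = 24.0; c'Δl = 14.90; W sinα = -7.1
Slice 2: Δl = 2.1/cos(-8.4°) = 2.123 m; N'_2 = 154·cos(-8.4°) = 152.3; c'Δl = 25.26; W sinα = -22.5
Slice 3: Δl = 2.5/cos2.6° = 2.503 m; N'_3 = 269·cos2.6° = 268.7; c'Δl = 29.78; W sinα = 12.2
Slice 4: Δl = 2.8/cos15.6° = 2.907 m; N'_4 = 279·cos15.6° = 268.7; c'Δl = 34.59; W sinα = 75.0
Slice 5: Δl = 1.6/cos26.9° = 1.794 m; N'_5 = 133·cos26.9° = 118.6; c'Δl = 21.35; W sinα = 60.2
Slice 6: Δl = 2.1/cos37.4° = 2.643 m; N'_6 = 127·cos37.4° = 100.9; c'Δl = 31.46; W sinα = 77.1
Slice 7: Δl = 1.8/cos50.4° = 2.824 m; N'_7 = 43·cos50.4° = 27.4; c'Δl = 33.60; W sinα = 33.1
Σc'Δl = 190.9 kN/m; ΣN' = 960.7 kN/m; ΣW sinα = 228.0 kN/m
Resisting = 190.9 + 960.7·tan32.4° = 190.9 + 609.7 = 800.6 kN/m
FS = 800.6 / 228.0 = 3.511

FS = 3.51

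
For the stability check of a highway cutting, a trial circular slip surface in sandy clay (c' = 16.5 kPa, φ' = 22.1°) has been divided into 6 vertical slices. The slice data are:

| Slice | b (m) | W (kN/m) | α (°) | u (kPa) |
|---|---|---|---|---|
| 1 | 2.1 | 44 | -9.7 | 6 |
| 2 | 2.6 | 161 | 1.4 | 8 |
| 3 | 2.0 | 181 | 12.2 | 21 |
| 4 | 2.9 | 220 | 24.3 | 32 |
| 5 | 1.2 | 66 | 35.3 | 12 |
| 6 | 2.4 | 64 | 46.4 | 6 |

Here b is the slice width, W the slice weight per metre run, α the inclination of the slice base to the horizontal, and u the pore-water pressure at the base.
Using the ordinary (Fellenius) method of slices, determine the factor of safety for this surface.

Ordinary method of slices: FS = Σ[c'·Δl_i + (W_i cosα_i − u_i·Δl_i)·tanφ'] / Σ W_i sinα_i, with Δl_i = b_i / cosα_i.
Slice 1: Δl = 2.1/cos(-9.7°) = 2.130 m; N'_1 = 44·cos(-9.7°) − 6·2.130 = 30.6; c'Δl = 35.15; W sinα = -7.4
Slice 2: Δl = 2.6/cos1.4° = 2.601 m; N'_2 = 161·cos1.4° − 8·2.601 = 140.1; c'Δl = 42.91; W sinα = 3.9
Slice 3: Δl = 2.0/cos12.2° = 2.046 m; N'_3 = 181·cos12.2° − 21·2.046 = 133.9; c'Δl = 33.76; W sinα = 38.2
Slice 4: Δl = 2.9/cos24.3° = 3.182 m; N'_4 = 220·cos24.3° − 32·3.182 = 98.7; c'Δl = 52.50; W sinα = 90.5
Slice 5: Δl = 1.2/cos35.3° = 1.470 m; N'_5 = 66·cos35.3° − 12·1.470 = 36.2; c'Δl = 24.26; W sinα = 38.1
Slice 6: Δl = 2.4/cos46.4° = 3.480 m; N'_6 = 64·cos46.4° − 6·3.480 = 23.3; c'Δl = 57.42; W sinα = 46.3
Σc'Δl = 246.0 kN/m; ΣN' = 462.8 kN/m; ΣW sinα = 209.8 kN/m
Resisting = 246.0 + 462.8·tan22.1° = 246.0 + 187.9 = 434.0 kN/m
FS = 434.0 / 209.8 = 2.069

FS = 2.07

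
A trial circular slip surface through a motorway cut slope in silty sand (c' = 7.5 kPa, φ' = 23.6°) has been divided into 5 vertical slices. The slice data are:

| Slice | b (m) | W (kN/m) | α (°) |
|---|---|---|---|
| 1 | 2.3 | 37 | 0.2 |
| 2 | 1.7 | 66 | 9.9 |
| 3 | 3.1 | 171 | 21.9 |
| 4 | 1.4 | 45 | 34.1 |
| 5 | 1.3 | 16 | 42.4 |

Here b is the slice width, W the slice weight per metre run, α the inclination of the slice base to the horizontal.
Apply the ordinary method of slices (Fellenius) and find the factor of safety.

FS = 1.95

Ordinary method of slices: FS = Σ[c'·Δl_i + (W_i cosα_i)·tanφ'] / Σ W_i sinα_i, with Δl_i = b_i / cosα_i.
Slice 1: Δl = 2.3/cos0.2° = 2.300 m; N'_1 = 37·cos0.2° = 37.0; c'Δl = 17.25; W sinα = 0.1
Slice 2: Δl = 1.7/cos9.9° = 1.726 m; N'_2 = 66·cos9.9° = 65.0; c'Δl = 12.94; W sinα = 11.3
Slice 3: Δl = 3.1/cos21.9° = 3.341 m; N'_3 = 171·cos21.9° = 158.7; c'Δl = 25.06; W sinα = 63.8
Slice 4: Δl = 1.4/cos34.1° = 1.691 m; N'_4 = 45·cos34.1° = 37.3; c'Δl = 12.68; W sinα = 25.2
Slice 5: Δl = 1.3/cos42.4° = 1.760 m; N'_5 = 16·cos42.4° = 11.8; c'Δl = 13.20; W sinα = 10.8
Σc'Δl = 81.1 kN/m; ΣN' = 309.8 kN/m; ΣW sinα = 111.3 kN/m
Resisting = 81.1 + 309.8·tan23.6° = 81.1 + 135.3 = 216.5 kN/m
FS = 216.5 / 111.3 = 1.945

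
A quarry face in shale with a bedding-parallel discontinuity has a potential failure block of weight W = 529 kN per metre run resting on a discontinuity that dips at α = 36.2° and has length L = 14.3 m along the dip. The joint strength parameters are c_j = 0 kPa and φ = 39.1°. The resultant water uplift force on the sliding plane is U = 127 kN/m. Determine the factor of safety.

FS = 0.78

Resolving the block weight along and normal to the plane and applying the Mohr–Coulomb strength on the joint:
N' = W cosα − U = 529·cos36.2° − 127 = 299.9 kN/m
Driving force T = W sinα = 529·sin36.2° = 312.4 kN/m
Resisting force R = c_j·L + N'·tanφ = 0·14.3 + 299.9·tan39.1° = 0.0 + 243.7 = 243.7 kN/m
FS = R / T = 243.7 / 312.4 = 0.780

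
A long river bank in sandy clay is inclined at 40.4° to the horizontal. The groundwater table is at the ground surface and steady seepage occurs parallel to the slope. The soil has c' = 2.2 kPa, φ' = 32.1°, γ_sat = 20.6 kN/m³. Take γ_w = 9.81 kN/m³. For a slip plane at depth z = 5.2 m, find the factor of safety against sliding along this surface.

With seepage parallel to the slope and the water table at the surface, the effective normal stress on the slip plane uses the buoyant unit weight γ' = γ_sat − γ_w while the driving shear stress uses γ_sat:
FS = [c' + γ' z cos²β tanφ'] / [γ_sat z sinβ cosβ]
γ' = 20.6 − 9.81 = 10.79 kN/m³
Numerator = 2.2 + 10.79·5.2·cos²40.4°·tan32.1° = 2.2 + 10.79·5.2·0.5799·0.6273 = 22.612 kPa
Denominator = 20.6·5.2·sin40.4°·cos40.4° = 20.6·5.2·0.6481·0.7615 = 52.871 kPa
FS = 22.612 / 52.871 = 0.428

FS = 0.43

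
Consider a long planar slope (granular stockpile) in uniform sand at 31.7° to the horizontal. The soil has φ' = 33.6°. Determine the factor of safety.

FS = 1.08

For a dry cohesionless infinite slope the factor of safety is FS = tanφ' / tanβ.
FS = tan33.6° / tan31.7° = 0.6644 / 0.6176 = 1.076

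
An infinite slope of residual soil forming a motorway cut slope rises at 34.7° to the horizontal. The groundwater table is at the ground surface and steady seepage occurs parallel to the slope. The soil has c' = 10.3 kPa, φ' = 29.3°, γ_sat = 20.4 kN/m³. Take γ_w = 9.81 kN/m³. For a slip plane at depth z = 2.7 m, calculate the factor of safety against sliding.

With seepage parallel to the slope and the water table at the surface, the effective normal stress on the slip plane uses the buoyant unit weight γ' = γ_sat − γ_w while the driving shear stress uses γ_sat:
FS = [c' + γ' z cos²β tanφ'] / [γ_sat z sinβ cosβ]
γ' = 20.4 − 9.81 = 10.59 kN/m³
Numerator = 10.3 + 10.59·2.7·cos²34.7°·tan29.3° = 10.3 + 10.59·2.7·0.6759·0.5612 = 21.146 kPa
Denominator = 20.4·2.7·sin34.7°·cos34.7° = 20.4·2.7·0.5693·0.8221 = 25.779 kPa
FS = 21.146 / 25.779 = 0.820

FS = 0.82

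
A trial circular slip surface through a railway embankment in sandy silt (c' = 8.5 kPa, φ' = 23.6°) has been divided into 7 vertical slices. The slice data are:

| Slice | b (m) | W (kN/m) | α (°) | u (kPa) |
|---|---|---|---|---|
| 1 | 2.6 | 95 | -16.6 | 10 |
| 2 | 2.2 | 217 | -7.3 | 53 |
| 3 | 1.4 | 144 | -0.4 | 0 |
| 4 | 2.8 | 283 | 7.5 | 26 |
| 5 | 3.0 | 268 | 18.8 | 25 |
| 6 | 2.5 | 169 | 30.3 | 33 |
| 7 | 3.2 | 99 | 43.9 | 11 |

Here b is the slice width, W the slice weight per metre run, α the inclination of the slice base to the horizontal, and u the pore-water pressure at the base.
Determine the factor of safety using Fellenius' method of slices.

Ordinary method of slices: FS = Σ[c'·Δl_i + (W_i cosα_i − u_i·Δl_i)·tanφ'] / Σ W_i sinα_i, with Δl_i = b_i / cosα_i.
Slice 1: Δl = 2.6/cos(-16.6°) = 2.713 m; N'_1 = 95·cos(-16.6°) − 10·2.713 = 63.9; c'Δl = 23.06; W sinα = -27.1
Slice 2: Δl = 2.2/cos(-7.3°) = 2.218 m; N'_2 = 217·cos(-7.3°) − 53·2.218 = 97.7; c'Δl = 18.85; W sinα = -27.6
Slice 3: Δl = 1.4/cos(-0.4°) = 1.400 m; N'_3 = 144·cos(-0.4°) − 0·1.400 = 144.0; c'Δl = 11.90; W sinα = -1.0
Slice 4: Δl = 2.8/cos7.5° = 2.824 m; N'_4 = 283·cos7.5° − 26·2.824 = 207.2; c'Δl = 24.01; W sinα = 36.9
Slice 5: Δl = 3.0/cos18.8° = 3.169 m; N'_5 = 268·cos18.8° − 25·3.169 = 174.5; c'Δl = 26.94; W sinα = 86.4
Slice 6: Δl = 2.5/cos30.3° = 2.896 m; N'_6 = 169·cos30.3° − 33·2.896 = 50.4; c'Δl = 24.61; W sinα = 85.3
Slice 7: Δl = 3.2/cos43.9° = 4.441 m; N'_7 = 99·cos43.9° − 11·4.441 = 22.5; c'Δl = 37.75; W sinα = 68.6
Σc'Δl = 167.1 kN/m; ΣN' = 760.1 kN/m; ΣW sinα = 221.5 kN/m
Resisting = 167.1 + 760.1·tan23.6° = 167.1 + 332.1 = 499.2 kN/m
FS = 499.2 / 221.5 = 2.254

FS = 2.25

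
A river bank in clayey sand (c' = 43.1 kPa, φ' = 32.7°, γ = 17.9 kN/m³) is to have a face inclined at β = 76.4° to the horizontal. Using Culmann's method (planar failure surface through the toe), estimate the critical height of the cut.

H_c = 28.44 m

Culmann's analysis gives the critical failure plane at α_cr = (β + φ')/2 = (76.4 + 32.7)/2 = 54.6°, and the critical height
H_c = (4c'/γ) · sinβ cosφ' / [1 − cos(β − φ')]
    = (4·43.1/17.9) · sin76.4°·cos32.7° / [1 − cos(43.7°)]
    = 9.631 · 0.9720·0.8415 / [1 − 0.7230]
    = 9.631 · 0.8179 / 0.2770
    = 28.44 m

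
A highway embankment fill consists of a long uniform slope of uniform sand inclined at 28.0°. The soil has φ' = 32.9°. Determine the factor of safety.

FS = 1.22

For a dry cohesionless infinite slope the factor of safety is FS = tanφ' / tanβ.
FS = tan32.9° / tan28.0° = 0.6469 / 0.5317 = 1.217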